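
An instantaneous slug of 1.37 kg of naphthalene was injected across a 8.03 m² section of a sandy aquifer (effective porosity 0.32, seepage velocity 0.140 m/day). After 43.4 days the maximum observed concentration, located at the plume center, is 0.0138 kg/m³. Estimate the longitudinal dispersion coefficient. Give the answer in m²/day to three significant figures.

2.74 m²/day

At the plume center C_max = M/(n_e·A·√(4πDt)), so D = M²/(4πt·(n_e·A·C_max)²).
n_e·A·C_max = 0.32 × 8.03 × 0.0138 = 0.03546 kg/m.
D = 1.37²/(4π × 43.4 × 0.03546²) = 2.74 m²/day.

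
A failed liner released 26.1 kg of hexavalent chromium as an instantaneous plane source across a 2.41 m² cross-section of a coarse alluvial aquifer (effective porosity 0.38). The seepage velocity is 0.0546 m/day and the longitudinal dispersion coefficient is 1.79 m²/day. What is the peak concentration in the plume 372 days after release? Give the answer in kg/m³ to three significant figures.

The peak of an instantaneous 1D plume sits at x = vt; there the Gaussian factor is 1 and C_max = M/(n_e·A·√(4πDt)), where n_e·A is the pore area the mass is dissolved in.
√(4πDt) = √(4π × 1.79 × 372) = 91.48 m, so C_max = 26.1/(0.38 × 2.41 × 91.48) = 0.312 kg/m³.

0.312 kg/m³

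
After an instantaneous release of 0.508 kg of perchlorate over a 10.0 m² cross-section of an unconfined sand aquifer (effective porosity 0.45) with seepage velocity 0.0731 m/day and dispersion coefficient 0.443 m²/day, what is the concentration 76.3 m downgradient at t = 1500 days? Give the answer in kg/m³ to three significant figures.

0.000813 kg/m³

For an instantaneous plane source, C(x,t) = M/(n_e·A·√(4πDt)) · exp(−(x−vt)²/(4Dt)), with n_e·A the pore (flow) area.
Plume center vt = 0.0731 × 1500 = 109.65 m, so the well at 76.3 m is 33.35 m upgradient of the peak.
√(4πDt) = 91.38 m, giving peak height M/(n_e·A·√(4πDt)) = 0.508/(0.45 × 10.0 × 91.38) = 0.001235 kg/m³.
(x−vt)²/(4Dt) = (-33.35)²/(4 × 0.443 × 1500) = 0.4184; exp(−0.4184) = 0.6581.
C = 0.001235 × 0.6581 = 0.000813 kg/m³.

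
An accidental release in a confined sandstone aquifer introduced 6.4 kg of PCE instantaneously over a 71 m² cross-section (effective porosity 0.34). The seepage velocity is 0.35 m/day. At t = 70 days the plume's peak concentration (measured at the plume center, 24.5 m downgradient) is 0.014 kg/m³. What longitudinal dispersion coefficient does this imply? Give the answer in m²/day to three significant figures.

At the plume center C_max = M/(n_e·A·√(4πDt)), so D = M²/(4πt·(n_e·A·C_max)²).
n_e·A·C_max = 0.34 × 71 × 0.014 = 0.3380 kg/m.
D = 6.4²/(4π × 70 × 0.3380²) = 0.408 m²/day.

0.408 m²/day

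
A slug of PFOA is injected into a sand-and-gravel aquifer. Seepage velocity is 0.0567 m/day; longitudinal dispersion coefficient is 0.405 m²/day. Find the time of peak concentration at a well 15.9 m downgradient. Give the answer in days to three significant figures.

181 days

For the 1D instantaneous-source solution, setting ∂C/∂t = 0 at fixed x gives v²t² + 2Dt − x² = 0, so t = (√(D² + v²x²) − D)/v².
√(D² + v²x²) = √(0.405² + 0.0567² × 15.9²) = 0.9883; v² = 0.00321489.
t = (0.9883 − 0.405)/0.00321489 = 181 days (vs. the pure-advection estimate x/v = 280 d).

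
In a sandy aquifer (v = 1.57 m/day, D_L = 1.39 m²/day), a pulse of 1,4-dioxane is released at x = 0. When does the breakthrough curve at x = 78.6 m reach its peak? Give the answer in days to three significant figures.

49.5 days

For the 1D instantaneous-source solution, setting ∂C/∂t = 0 at fixed x gives v²t² + 2Dt − x² = 0, so t = (√(D² + v²x²) − D)/v².
√(D² + v²x²) = √(1.39² + 1.57² × 78.6²) = 123.4; v² = 2.4649.
t = (123.4 − 1.39)/2.4649 = 49.5 days (vs. the pure-advection estimate x/v = 50.1 d).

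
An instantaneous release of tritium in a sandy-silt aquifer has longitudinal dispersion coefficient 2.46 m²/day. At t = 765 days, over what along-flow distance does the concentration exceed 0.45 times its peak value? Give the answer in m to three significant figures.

155 m

The plume is Gaussian with σ = √(2Dt) = √(2 × 2.46 × 765) = 61.35 m.
C/C_peak = exp(−Δx²/(2σ²)) = 0.45 ⇒ Δx = σ·√(−2 ln 0.45) = 61.35 × 1.264 = 77.55 m.
Width = 2Δx = 155 m.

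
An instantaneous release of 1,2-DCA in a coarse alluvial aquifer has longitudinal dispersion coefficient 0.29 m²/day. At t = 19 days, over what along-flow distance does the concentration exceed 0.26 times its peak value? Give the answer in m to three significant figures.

The plume is Gaussian with σ = √(2Dt) = √(2 × 0.29 × 19) = 3.320 m.
C/C_peak = exp(−Δx²/(2σ²)) = 0.26 ⇒ Δx = σ·√(−2 ln 0.26) = 3.320 × 1.641 = 5.448 m.
Width = 2Δx = 10.9 m.

10.9 m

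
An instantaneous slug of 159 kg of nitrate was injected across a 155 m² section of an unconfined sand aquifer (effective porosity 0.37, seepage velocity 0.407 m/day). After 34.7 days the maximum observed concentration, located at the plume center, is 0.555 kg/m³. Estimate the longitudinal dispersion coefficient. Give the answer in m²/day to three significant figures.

0.0572 m²/day

At the plume center C_max = M/(n_e·A·√(4πDt)), so D = M²/(4πt·(n_e·A·C_max)²).
n_e·A·C_max = 0.37 × 155 × 0.555 = 31.83 kg/m.
D = 159²/(4π × 34.7 × 31.83²) = 0.0572 m²/day.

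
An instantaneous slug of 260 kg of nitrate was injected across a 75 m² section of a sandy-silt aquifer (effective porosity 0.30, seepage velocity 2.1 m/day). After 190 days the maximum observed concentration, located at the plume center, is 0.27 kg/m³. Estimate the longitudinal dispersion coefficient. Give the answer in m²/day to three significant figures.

0.767 m²/day

At the plume center C_max = M/(n_e·A·√(4πDt)), so D = M²/(4πt·(n_e·A·C_max)²).
n_e·A·C_max = 0.30 × 75 × 0.27 = 6.075 kg/m.
D = 260²/(4π × 190 × 6.075²) = 0.767 m²/day.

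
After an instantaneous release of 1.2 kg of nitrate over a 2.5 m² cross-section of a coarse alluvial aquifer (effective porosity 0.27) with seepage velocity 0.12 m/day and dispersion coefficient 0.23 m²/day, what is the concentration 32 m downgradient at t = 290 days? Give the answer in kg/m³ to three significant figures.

0.0596 kg/m³

For an instantaneous plane source, C(x,t) = M/(n_e·A·√(4πDt)) · exp(−(x−vt)²/(4Dt)), with n_e·A the pore (flow) area.
Plume center vt = 0.12 × 290 = 34.8 m, so the well at 32 m is 2.8 m upgradient of the peak.
√(4πDt) = 28.95 m, giving peak height M/(n_e·A·√(4πDt)) = 1.2/(0.27 × 2.5 × 28.95) = 0.06141 kg/m³.
(x−vt)²/(4Dt) = (-2.8)²/(4 × 0.23 × 290) = 0.02939; exp(−0.02939) = 0.9710.
C = 0.06141 × 0.9710 = 0.0596 kg/m³.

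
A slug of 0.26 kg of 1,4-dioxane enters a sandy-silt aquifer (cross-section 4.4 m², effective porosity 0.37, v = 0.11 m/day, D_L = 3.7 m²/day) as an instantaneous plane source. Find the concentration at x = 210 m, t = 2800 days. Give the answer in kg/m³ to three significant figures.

0.000351 kg/m³

For an instantaneous plane source, C(x,t) = M/(n_e·A·√(4πDt)) · exp(−(x−vt)²/(4Dt)), with n_e·A the pore (flow) area.
Plume center vt = 0.11 × 2800 = 308 m, so the well at 210 m is 98 m upgradient of the peak.
√(4πDt) = 360.8 m, giving peak height M/(n_e·A·√(4πDt)) = 0.26/(0.37 × 4.4 × 360.8) = 0.0004426 kg/m³.
(x−vt)²/(4Dt) = (-98)²/(4 × 3.7 × 2800) = 0.2318; exp(−0.2318) = 0.7931.
C = 0.0004426 × 0.7931 = 0.000351 kg/m³.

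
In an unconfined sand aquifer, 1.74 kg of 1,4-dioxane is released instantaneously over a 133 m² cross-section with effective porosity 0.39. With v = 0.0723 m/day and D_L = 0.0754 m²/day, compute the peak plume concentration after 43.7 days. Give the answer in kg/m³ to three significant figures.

The peak of an instantaneous 1D plume sits at x = vt; there the Gaussian factor is 1 and C_max = M/(n_e·A·√(4πDt)), where n_e·A is the pore area the mass is dissolved in.
√(4πDt) = √(4π × 0.0754 × 43.7) = 6.435 m, so C_max = 1.74/(0.39 × 133 × 6.435) = 0.00521 kg/m³.

0.00521 kg/m³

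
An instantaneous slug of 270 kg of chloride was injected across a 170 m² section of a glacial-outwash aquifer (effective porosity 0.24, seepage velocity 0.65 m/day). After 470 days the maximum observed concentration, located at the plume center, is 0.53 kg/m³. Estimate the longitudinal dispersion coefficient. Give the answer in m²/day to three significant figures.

At the plume center C_max = M/(n_e·A·√(4πDt)), so D = M²/(4πt·(n_e·A·C_max)²).
n_e·A·C_max = 0.24 × 170 × 0.53 = 21.62 kg/m.
D = 270²/(4π × 470 × 21.62²) = 0.0264 m²/day.

0.0264 m²/day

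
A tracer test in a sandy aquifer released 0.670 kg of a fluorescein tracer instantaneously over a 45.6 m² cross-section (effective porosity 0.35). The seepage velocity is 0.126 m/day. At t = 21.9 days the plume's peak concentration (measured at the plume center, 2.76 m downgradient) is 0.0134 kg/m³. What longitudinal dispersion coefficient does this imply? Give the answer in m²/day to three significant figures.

0.0357 m²/day

At the plume center C_max = M/(n_e·A·√(4πDt)), so D = M²/(4πt·(n_e·A·C_max)²).
n_e·A·C_max = 0.35 × 45.6 × 0.0134 = 0.2139 kg/m.
D = 0.670²/(4π × 21.9 × 0.2139²) = 0.0357 m²/day.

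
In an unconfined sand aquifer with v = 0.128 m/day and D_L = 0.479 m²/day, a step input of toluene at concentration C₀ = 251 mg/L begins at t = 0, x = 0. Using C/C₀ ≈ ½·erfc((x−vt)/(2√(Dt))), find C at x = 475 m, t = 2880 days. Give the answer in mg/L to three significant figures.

For a continuous step input, C/C₀ ≈ ½·erfc((x−vt)/(2√(Dt))).
vt = 0.128 × 2880 = 368.64 m and 2√(Dt) = 2√(0.479 × 2880) = 74.28 m.
Argument (x−vt)/(2√(Dt)) = (475 − 368.64)/74.28 = 1.432; ½·erfc(1.432) = 0.02143.
C = 251 × 0.02143 = 5.38 mg/L.

5.38 mg/L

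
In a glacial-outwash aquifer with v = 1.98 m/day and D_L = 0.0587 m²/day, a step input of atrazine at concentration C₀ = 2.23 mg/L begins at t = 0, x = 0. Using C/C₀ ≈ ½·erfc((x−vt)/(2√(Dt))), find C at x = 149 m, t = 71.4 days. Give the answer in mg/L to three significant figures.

0.00939 mg/L

For a continuous step input, C/C₀ ≈ ½·erfc((x−vt)/(2√(Dt))).
vt = 1.98 × 71.4 = 141.372 m and 2√(Dt) = 2√(0.0587 × 71.4) = 4.094 m.
Argument (x−vt)/(2√(Dt)) = (149 − 141.372)/4.094 = 1.863; ½·erfc(1.863) = 0.004211.
C = 2.23 × 0.004211 = 0.00939 mg/L.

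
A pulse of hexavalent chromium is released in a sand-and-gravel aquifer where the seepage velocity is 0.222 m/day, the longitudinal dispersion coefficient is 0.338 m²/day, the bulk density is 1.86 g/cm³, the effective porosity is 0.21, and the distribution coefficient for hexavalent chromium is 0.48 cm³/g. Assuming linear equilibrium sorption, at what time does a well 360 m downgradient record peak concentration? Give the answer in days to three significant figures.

Retardation factor R = 1 + ρ_b·K_d/n = 1 + 1.86 × 0.48/0.21 = 5.251.
Sorption retards both mechanisms: v_R = v/R = 0.04228 m/day, D_R = D/R = 0.06437 m²/day.
Peak time from v_R²t² + 2D_R t − x² = 0: t = (√(D_R² + v_R²x²) − D_R)/v_R².
√(D_R² + v_R²x²) = √(0.06437² + 0.04228² × 360²) = 15.22; v_R² = 0.001788.
t = (15.22 − 0.06437)/0.001788 = 8480 days.

8480 days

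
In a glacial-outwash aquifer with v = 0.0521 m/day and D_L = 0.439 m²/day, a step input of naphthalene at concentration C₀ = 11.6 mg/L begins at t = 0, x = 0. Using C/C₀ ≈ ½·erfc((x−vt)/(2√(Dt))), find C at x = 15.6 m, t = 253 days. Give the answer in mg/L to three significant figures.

For a continuous step input, C/C₀ ≈ ½·erfc((x−vt)/(2√(Dt))).
vt = 0.0521 × 253 = 13.1813 m and 2√(Dt) = 2√(0.439 × 253) = 21.08 m.
Argument (x−vt)/(2√(Dt)) = (15.6 − 13.1813)/21.08 = 0.1147; ½·erfc(0.1147) = 0.4356.
C = 11.6 × 0.4356 = 5.05 mg/L.

5.05 mg/L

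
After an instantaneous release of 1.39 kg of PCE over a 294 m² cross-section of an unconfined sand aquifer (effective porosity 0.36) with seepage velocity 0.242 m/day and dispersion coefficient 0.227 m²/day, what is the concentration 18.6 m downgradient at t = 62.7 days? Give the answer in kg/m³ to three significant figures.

For an instantaneous plane source, C(x,t) = M/(n_e·A·√(4πDt)) · exp(−(x−vt)²/(4Dt)), with n_e·A the pore (flow) area.
Plume center vt = 0.242 × 62.7 = 15.1734 m, so the well at 18.6 m is 3.4266 m downgradient of the peak.
√(4πDt) = 13.37 m, giving peak height M/(n_e·A·√(4πDt)) = 1.39/(0.36 × 294 × 13.37) = 0.0009823 kg/m³.
(x−vt)²/(4Dt) = (3.4266)²/(4 × 0.227 × 62.7) = 0.2062; exp(−0.2062) = 0.8137.
C = 0.0009823 × 0.8137 = 0.000799 kg/m³.

0.000799 kg/m³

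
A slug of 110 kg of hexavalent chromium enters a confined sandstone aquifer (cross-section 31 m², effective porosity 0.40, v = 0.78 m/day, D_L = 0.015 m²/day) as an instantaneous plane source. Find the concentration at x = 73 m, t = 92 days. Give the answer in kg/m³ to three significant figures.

For an instantaneous plane source, C(x,t) = M/(n_e·A·√(4πDt)) · exp(−(x−vt)²/(4Dt)), with n_e·A the pore (flow) area.
Plume center vt = 0.78 × 92 = 71.76 m, so the well at 73 m is 1.24 m downgradient of the peak.
√(4πDt) = 4.164 m, giving peak height M/(n_e·A·√(4πDt)) = 110/(0.40 × 31 × 4.164) = 2.130 kg/m³.
(x−vt)²/(4Dt) = (1.24)²/(4 × 0.015 × 92) = 0.2786; exp(−0.2786) = 0.7568.
C = 2.130 × 0.7568 = 1.61 kg/m³.

1.61 kg/m³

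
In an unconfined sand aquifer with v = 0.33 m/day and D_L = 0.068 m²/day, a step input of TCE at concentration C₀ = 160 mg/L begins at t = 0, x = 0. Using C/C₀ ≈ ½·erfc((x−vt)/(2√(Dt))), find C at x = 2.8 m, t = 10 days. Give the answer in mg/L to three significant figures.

For a continuous step input, C/C₀ ≈ ½·erfc((x−vt)/(2√(Dt))).
vt = 0.33 × 10 = 3.3 m and 2√(Dt) = 2√(0.068 × 10) = 1.649 m.
Argument (x−vt)/(2√(Dt)) = (2.8 − 3.3)/1.649 = -0.3032; ½·erfc(-0.3032) = 0.6660.
C = 160 × 0.6660 = 107 mg/L.

107 mg/L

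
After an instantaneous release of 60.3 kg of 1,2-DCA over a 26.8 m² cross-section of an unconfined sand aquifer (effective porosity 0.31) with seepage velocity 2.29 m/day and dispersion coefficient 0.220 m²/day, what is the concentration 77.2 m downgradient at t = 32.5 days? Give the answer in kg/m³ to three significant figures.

For an instantaneous plane source, C(x,t) = M/(n_e·A·√(4πDt)) · exp(−(x−vt)²/(4Dt)), with n_e·A the pore (flow) area.
Plume center vt = 2.29 × 32.5 = 74.425 m, so the well at 77.2 m is 2.775 m downgradient of the peak.
√(4πDt) = 9.479 m, giving peak height M/(n_e·A·√(4πDt)) = 60.3/(0.31 × 26.8 × 9.479) = 0.7657 kg/m³.
(x−vt)²/(4Dt) = (2.775)²/(4 × 0.220 × 32.5) = 0.2693; exp(−0.2693) = 0.7639.
C = 0.7657 × 0.7639 = 0.585 kg/m³.

0.585 kg/m³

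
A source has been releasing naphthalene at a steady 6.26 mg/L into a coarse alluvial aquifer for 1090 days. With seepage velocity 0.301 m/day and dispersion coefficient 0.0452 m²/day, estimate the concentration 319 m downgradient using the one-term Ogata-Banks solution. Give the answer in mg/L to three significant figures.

5.13 mg/L

For a continuous step input, C/C₀ ≈ ½·erfc((x−vt)/(2√(Dt))).
vt = 0.301 × 1090 = 328.09 m and 2√(Dt) = 2√(0.0452 × 1090) = 14.04 m.
Argument (x−vt)/(2√(Dt)) = (319 − 328.09)/14.04 = -0.6474; ½·erfc(-0.6474) = 0.8201.
C = 6.26 × 0.8201 = 5.13 mg/L.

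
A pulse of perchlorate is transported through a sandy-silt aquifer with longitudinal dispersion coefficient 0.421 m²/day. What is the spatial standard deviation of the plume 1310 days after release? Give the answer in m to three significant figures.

Dispersive spreading gives a Gaussian with σ² = 2Dt; advection only shifts the center.
σ = √(2 × 0.421 × 1310) = 33.2 m.

33.2 m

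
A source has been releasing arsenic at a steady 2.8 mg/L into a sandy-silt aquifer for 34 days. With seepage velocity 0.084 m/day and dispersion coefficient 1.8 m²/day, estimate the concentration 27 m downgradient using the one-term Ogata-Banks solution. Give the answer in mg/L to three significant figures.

For a continuous step input, C/C₀ ≈ ½·erfc((x−vt)/(2√(Dt))).
vt = 0.084 × 34 = 2.856 m and 2√(Dt) = 2√(1.8 × 34) = 15.65 m.
Argument (x−vt)/(2√(Dt)) = (27 − 2.856)/15.65 = 1.543; ½·erfc(1.543) = 0.01455.
C = 2.8 × 0.01455 = 0.0407 mg/L.

0.0407 mg/L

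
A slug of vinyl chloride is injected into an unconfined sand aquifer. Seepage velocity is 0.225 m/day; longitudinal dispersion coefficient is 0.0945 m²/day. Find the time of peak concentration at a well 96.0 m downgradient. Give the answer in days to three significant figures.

425 days

For the 1D instantaneous-source solution, setting ∂C/∂t = 0 at fixed x gives v²t² + 2Dt − x² = 0, so t = (√(D² + v²x²) − D)/v².
√(D² + v²x²) = √(0.0945² + 0.225² × 96.0²) = 21.60; v² = 0.050625.
t = (21.60 − 0.0945)/0.050625 = 425 days (vs. the pure-advection estimate x/v = 427 d).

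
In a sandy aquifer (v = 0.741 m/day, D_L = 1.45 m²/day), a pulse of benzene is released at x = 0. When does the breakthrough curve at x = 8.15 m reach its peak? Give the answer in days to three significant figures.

8.67 days

For the 1D instantaneous-source solution, setting ∂C/∂t = 0 at fixed x gives v²t² + 2Dt − x² = 0, so t = (√(D² + v²x²) − D)/v².
√(D² + v²x²) = √(1.45² + 0.741² × 8.15²) = 6.211; v² = 0.549081.
t = (6.211 − 1.45)/0.549081 = 8.67 days (vs. the pure-advection estimate x/v = 11.0 d).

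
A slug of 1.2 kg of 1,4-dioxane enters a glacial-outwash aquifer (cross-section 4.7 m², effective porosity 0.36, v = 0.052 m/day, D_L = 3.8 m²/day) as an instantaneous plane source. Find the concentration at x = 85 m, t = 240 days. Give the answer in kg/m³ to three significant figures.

0.00157 kg/m³

For an instantaneous plane source, C(x,t) = M/(n_e·A·√(4πDt)) · exp(−(x−vt)²/(4Dt)), with n_e·A the pore (flow) area.
Plume center vt = 0.052 × 240 = 12.48 m, so the well at 85 m is 72.52 m downgradient of the peak.
√(4πDt) = 107.1 m, giving peak height M/(n_e·A·√(4πDt)) = 1.2/(0.36 × 4.7 × 107.1) = 0.006622 kg/m³.
(x−vt)²/(4Dt) = (72.52)²/(4 × 3.8 × 240) = 1.442; exp(−1.442) = 0.2365.
C = 0.006622 × 0.2365 = 0.00157 kg/m³.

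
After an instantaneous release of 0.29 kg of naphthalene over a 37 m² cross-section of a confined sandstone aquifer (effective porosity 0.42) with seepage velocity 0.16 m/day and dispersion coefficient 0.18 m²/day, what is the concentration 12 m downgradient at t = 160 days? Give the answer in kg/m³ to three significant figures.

For an instantaneous plane source, C(x,t) = M/(n_e·A·√(4πDt)) · exp(−(x−vt)²/(4Dt)), with n_e·A the pore (flow) area.
Plume center vt = 0.16 × 160 = 25.6 m, so the well at 12 m is 13.6 m upgradient of the peak.
√(4πDt) = 19.02 m, giving peak height M/(n_e·A·√(4πDt)) = 0.29/(0.42 × 37 × 19.02) = 0.0009812 kg/m³.
(x−vt)²/(4Dt) = (-13.6)²/(4 × 0.18 × 160) = 1.606; exp(−1.606) = 0.2007.
C = 0.0009812 × 0.2007 = 0.000197 kg/m³.

0.000197 kg/m³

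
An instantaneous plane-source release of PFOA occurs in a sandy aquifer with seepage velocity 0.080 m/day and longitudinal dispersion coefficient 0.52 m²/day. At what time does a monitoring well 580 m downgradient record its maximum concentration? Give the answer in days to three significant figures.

7170 days

For the 1D instantaneous-source solution, setting ∂C/∂t = 0 at fixed x gives v²t² + 2Dt − x² = 0, so t = (√(D² + v²x²) − D)/v².
√(D² + v²x²) = √(0.52² + 0.080² × 580²) = 46.40; v² = 0.0064.
t = (46.40 − 0.52)/0.0064 = 7170 days (vs. the pure-advection estimate x/v = 7250 d).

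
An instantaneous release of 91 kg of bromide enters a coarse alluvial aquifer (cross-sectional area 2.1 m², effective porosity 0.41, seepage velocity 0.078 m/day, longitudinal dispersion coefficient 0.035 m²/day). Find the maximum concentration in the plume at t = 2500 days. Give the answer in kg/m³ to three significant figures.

The peak of an instantaneous 1D plume sits at x = vt; there the Gaussian factor is 1 and C_max = M/(n_e·A·√(4πDt)), where n_e·A is the pore area the mass is dissolved in.
√(4πDt) = √(4π × 0.035 × 2500) = 33.16 m, so C_max = 91/(0.41 × 2.1 × 33.16) = 3.19 kg/m³.

3.19 kg/m³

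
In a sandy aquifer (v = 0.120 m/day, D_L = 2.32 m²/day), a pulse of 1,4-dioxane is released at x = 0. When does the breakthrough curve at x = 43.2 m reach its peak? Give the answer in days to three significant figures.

For the 1D instantaneous-source solution, setting ∂C/∂t = 0 at fixed x gives v²t² + 2Dt − x² = 0, so t = (√(D² + v²x²) − D)/v².
√(D² + v²x²) = √(2.32² + 0.120² × 43.2²) = 5.679; v² = 0.0144.
t = (5.679 − 2.32)/0.0144 = 233 days (vs. the pure-advection estimate x/v = 360 d).

233 days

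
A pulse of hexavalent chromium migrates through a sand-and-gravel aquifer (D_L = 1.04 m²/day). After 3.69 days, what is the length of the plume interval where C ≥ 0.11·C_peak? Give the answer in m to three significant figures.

11.6 m

The plume is Gaussian with σ = √(2Dt) = √(2 × 1.04 × 3.69) = 2.770 m.
C/C_peak = exp(−Δx²/(2σ²)) = 0.11 ⇒ Δx = σ·√(−2 ln 0.11) = 2.770 × 2.101 = 5.820 m.
Width = 2Δx = 11.6 m.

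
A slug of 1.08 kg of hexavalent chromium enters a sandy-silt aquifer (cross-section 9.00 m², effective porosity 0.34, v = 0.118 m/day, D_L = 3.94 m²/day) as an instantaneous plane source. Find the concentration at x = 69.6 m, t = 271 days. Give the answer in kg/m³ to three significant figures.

0.00219 kg/m³

For an instantaneous plane source, C(x,t) = M/(n_e·A·√(4πDt)) · exp(−(x−vt)²/(4Dt)), with n_e·A the pore (flow) area.
Plume center vt = 0.118 × 271 = 31.978 m, so the well at 69.6 m is 37.622 m downgradient of the peak.
√(4πDt) = 115.8 m, giving peak height M/(n_e·A·√(4πDt)) = 1.08/(0.34 × 9.00 × 115.8) = 0.003048 kg/m³.
(x−vt)²/(4Dt) = (37.622)²/(4 × 3.94 × 271) = 0.3314; exp(−0.3314) = 0.7179.
C = 0.003048 × 0.7179 = 0.00219 kg/m³.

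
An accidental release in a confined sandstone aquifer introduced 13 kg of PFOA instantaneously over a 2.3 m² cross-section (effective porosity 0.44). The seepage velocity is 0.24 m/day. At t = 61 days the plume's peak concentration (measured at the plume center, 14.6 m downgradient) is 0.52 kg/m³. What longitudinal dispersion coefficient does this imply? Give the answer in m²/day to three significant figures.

0.796 m²/day

At the plume center C_max = M/(n_e·A·√(4πDt)), so D = M²/(4πt·(n_e·A·C_max)²).
n_e·A·C_max = 0.44 × 2.3 × 0.52 = 0.5262 kg/m.
D = 13²/(4π × 61 × 0.5262²) = 0.796 m²/day.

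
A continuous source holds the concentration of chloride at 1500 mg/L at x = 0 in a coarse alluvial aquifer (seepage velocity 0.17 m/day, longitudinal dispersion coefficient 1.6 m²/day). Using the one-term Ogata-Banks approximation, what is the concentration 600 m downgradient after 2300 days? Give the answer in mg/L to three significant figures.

11.1 mg/L

For a continuous step input, C/C₀ ≈ ½·erfc((x−vt)/(2√(Dt))).
vt = 0.17 × 2300 = 391 m and 2√(Dt) = 2√(1.6 × 2300) = 121.3 m.
Argument (x−vt)/(2√(Dt)) = (600 − 391)/121.3 = 1.723; ½·erfc(1.723) = 0.007411.
C = 1500 × 0.007411 = 11.1 mg/L.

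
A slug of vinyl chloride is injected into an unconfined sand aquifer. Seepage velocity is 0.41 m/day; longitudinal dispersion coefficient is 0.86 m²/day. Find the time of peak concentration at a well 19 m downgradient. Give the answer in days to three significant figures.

For the 1D instantaneous-source solution, setting ∂C/∂t = 0 at fixed x gives v²t² + 2Dt − x² = 0, so t = (√(D² + v²x²) − D)/v².
√(D² + v²x²) = √(0.86² + 0.41² × 19²) = 7.837; v² = 0.1681.
t = (7.837 − 0.86)/0.1681 = 41.5 days (vs. the pure-advection estimate x/v = 46.3 d).

41.5 days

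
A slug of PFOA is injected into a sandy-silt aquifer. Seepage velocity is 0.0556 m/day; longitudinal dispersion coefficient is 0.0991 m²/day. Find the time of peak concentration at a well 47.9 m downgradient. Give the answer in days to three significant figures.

For the 1D instantaneous-source solution, setting ∂C/∂t = 0 at fixed x gives v²t² + 2Dt − x² = 0, so t = (√(D² + v²x²) − D)/v².
√(D² + v²x²) = √(0.0991² + 0.0556² × 47.9²) = 2.665; v² = 0.00309136.
t = (2.665 − 0.0991)/0.00309136 = 830 days (vs. the pure-advection estimate x/v = 862 d).

830 days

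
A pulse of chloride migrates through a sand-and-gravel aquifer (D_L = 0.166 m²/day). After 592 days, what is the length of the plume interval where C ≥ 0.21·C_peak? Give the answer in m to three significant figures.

The plume is Gaussian with σ = √(2Dt) = √(2 × 0.166 × 592) = 14.02 m.
C/C_peak = exp(−Δx²/(2σ²)) = 0.21 ⇒ Δx = σ·√(−2 ln 0.21) = 14.02 × 1.767 = 24.77 m.
Width = 2Δx = 49.5 m.

49.5 m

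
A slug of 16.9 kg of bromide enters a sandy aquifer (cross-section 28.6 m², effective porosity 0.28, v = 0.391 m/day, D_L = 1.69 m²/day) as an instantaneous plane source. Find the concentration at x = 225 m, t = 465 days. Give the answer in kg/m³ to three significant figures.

0.0117 kg/m³

For an instantaneous plane source, C(x,t) = M/(n_e·A·√(4πDt)) · exp(−(x−vt)²/(4Dt)), with n_e·A the pore (flow) area.
Plume center vt = 0.391 × 465 = 181.815 m, so the well at 225 m is 43.185 m downgradient of the peak.
√(4πDt) = 99.37 m, giving peak height M/(n_e·A·√(4πDt)) = 16.9/(0.28 × 28.6 × 99.37) = 0.02124 kg/m³.
(x−vt)²/(4Dt) = (43.185)²/(4 × 1.69 × 465) = 0.5933; exp(−0.5933) = 0.5525.
C = 0.02124 × 0.5525 = 0.0117 kg/m³.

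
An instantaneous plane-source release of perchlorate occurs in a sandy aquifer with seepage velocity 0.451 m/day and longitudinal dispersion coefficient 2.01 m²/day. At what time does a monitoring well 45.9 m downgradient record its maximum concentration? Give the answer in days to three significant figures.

92.4 days

For the 1D instantaneous-source solution, setting ∂C/∂t = 0 at fixed x gives v²t² + 2Dt − x² = 0, so t = (√(D² + v²x²) − D)/v².
√(D² + v²x²) = √(2.01² + 0.451² × 45.9²) = 20.80; v² = 0.203401.
t = (20.80 − 2.01)/0.203401 = 92.4 days (vs. the pure-advection estimate x/v = 102 d).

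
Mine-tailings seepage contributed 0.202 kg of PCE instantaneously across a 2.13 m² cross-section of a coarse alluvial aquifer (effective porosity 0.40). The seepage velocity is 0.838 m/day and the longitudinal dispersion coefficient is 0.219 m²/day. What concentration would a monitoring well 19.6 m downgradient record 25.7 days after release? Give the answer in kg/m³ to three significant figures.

0.0239 kg/m³

For an instantaneous plane source, C(x,t) = M/(n_e·A·√(4πDt)) · exp(−(x−vt)²/(4Dt)), with n_e·A the pore (flow) area.
Plume center vt = 0.838 × 25.7 = 21.5366 m, so the well at 19.6 m is 1.9366 m upgradient of the peak.
√(4πDt) = 8.410 m, giving peak height M/(n_e·A·√(4πDt)) = 0.202/(0.40 × 2.13 × 8.410) = 0.02819 kg/m³.
(x−vt)²/(4Dt) = (-1.9366)²/(4 × 0.219 × 25.7) = 0.1666; exp(−0.1666) = 0.8465.
C = 0.02819 × 0.8465 = 0.0239 kg/m³.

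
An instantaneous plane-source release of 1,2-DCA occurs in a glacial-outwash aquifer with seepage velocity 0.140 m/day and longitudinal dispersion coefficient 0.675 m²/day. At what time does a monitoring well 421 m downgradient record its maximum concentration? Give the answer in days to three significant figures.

2970 days

For the 1D instantaneous-source solution, setting ∂C/∂t = 0 at fixed x gives v²t² + 2Dt − x² = 0, so t = (√(D² + v²x²) − D)/v².
√(D² + v²x²) = √(0.675² + 0.140² × 421²) = 58.94; v² = 0.0196.
t = (58.94 − 0.675)/0.0196 = 2970 days (vs. the pure-advection estimate x/v = 3010 d).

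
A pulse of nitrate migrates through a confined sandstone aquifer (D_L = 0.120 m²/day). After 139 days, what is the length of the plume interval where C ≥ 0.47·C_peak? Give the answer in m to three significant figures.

The plume is Gaussian with σ = √(2Dt) = √(2 × 0.120 × 139) = 5.776 m.
C/C_peak = exp(−Δx²/(2σ²)) = 0.47 ⇒ Δx = σ·√(−2 ln 0.47) = 5.776 × 1.229 = 7.099 m.
Width = 2Δx = 14.2 m.

14.2 m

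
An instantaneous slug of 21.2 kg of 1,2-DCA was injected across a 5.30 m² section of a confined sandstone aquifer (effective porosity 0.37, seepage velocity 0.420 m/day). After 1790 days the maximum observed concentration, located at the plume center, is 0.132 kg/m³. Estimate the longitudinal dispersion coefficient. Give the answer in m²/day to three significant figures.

At the plume center C_max = M/(n_e·A·√(4πDt)), so D = M²/(4πt·(n_e·A·C_max)²).
n_e·A·C_max = 0.37 × 5.30 × 0.132 = 0.2589 kg/m.
D = 21.2²/(4π × 1790 × 0.2589²) = 0.298 m²/day.

0.298 m²/day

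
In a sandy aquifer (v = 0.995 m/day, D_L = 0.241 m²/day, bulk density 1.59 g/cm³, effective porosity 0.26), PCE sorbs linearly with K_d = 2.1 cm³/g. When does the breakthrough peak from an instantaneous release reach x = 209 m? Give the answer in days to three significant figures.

Retardation factor R = 1 + ρ_b·K_d/n = 1 + 1.59 × 2.1/0.26 = 13.84.
Sorption retards both mechanisms: v_R = v/R = 0.07189 m/day, D_R = D/R = 0.01741 m²/day.
Peak time from v_R²t² + 2D_R t − x² = 0: t = (√(D_R² + v_R²x²) − D_R)/v_R².
√(D_R² + v_R²x²) = √(0.01741² + 0.07189² × 209²) = 15.03; v_R² = 0.005168.
t = (15.03 − 0.01741)/0.005168 = 2900 days.

2900 days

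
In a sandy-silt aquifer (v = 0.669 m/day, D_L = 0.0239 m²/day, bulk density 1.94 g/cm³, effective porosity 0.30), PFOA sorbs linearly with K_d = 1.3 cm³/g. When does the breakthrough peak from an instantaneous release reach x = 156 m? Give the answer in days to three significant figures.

Retardation factor R = 1 + ρ_b·K_d/n = 1 + 1.94 × 1.3/0.30 = 9.407.
Sorption retards both mechanisms: v_R = v/R = 0.07112 m/day, D_R = D/R = 0.002541 m²/day.
Peak time from v_R²t² + 2D_R t − x² = 0: t = (√(D_R² + v_R²x²) − D_R)/v_R².
√(D_R² + v_R²x²) = √(0.002541² + 0.07112² × 156²) = 11.09; v_R² = 0.005058.
t = (11.09 − 0.002541)/0.005058 = 2190 days.

2190 days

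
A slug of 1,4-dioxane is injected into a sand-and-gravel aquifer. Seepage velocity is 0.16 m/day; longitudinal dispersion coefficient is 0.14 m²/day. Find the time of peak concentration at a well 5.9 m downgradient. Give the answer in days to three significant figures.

For the 1D instantaneous-source solution, setting ∂C/∂t = 0 at fixed x gives v²t² + 2Dt − x² = 0, so t = (√(D² + v²x²) − D)/v².
√(D² + v²x²) = √(0.14² + 0.16² × 5.9²) = 0.9543; v² = 0.0256.
t = (0.9543 − 0.14)/0.0256 = 31.8 days (vs. the pure-advection estimate x/v = 36.9 d).

31.8 days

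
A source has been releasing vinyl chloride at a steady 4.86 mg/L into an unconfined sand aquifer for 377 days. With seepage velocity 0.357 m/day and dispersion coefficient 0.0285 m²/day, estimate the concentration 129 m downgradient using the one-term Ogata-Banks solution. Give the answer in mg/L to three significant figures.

4.31 mg/L

For a continuous step input, C/C₀ ≈ ½·erfc((x−vt)/(2√(Dt))).
vt = 0.357 × 377 = 134.589 m and 2√(Dt) = 2√(0.0285 × 377) = 6.556 m.
Argument (x−vt)/(2√(Dt)) = (129 − 134.589)/6.556 = -0.8525; ½·erfc(-0.8525) = 0.8860.
C = 4.86 × 0.8860 = 4.31 mg/L.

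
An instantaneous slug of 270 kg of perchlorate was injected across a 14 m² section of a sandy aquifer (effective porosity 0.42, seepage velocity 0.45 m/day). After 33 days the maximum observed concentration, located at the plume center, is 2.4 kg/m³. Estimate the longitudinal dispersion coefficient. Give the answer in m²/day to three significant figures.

0.883 m²/day

At the plume center C_max = M/(n_e·A·√(4πDt)), so D = M²/(4πt·(n_e·A·C_max)²).
n_e·A·C_max = 0.42 × 14 × 2.4 = 14.11 kg/m.
D = 270²/(4π × 33 × 14.11²) = 0.883 m²/day.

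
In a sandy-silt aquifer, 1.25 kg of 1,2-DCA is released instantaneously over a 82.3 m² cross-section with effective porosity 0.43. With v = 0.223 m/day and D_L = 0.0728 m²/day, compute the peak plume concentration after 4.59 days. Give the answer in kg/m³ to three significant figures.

The peak of an instantaneous 1D plume sits at x = vt; there the Gaussian factor is 1 and C_max = M/(n_e·A·√(4πDt)), where n_e·A is the pore area the mass is dissolved in.
√(4πDt) = √(4π × 0.0728 × 4.59) = 2.049 m, so C_max = 1.25/(0.43 × 82.3 × 2.049) = 0.0172 kg/m³.

0.0172 kg/m³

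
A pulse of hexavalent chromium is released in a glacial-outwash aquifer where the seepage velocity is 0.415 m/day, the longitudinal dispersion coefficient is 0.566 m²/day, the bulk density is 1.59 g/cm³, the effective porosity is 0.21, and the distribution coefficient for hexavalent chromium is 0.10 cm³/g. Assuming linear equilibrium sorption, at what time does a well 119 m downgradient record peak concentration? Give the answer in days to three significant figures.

Retardation factor R = 1 + ρ_b·K_d/n = 1 + 1.59 × 0.10/0.21 = 1.757.
Sorption retards both mechanisms: v_R = v/R = 0.2362 m/day, D_R = D/R = 0.3221 m²/day.
Peak time from v_R²t² + 2D_R t − x² = 0: t = (√(D_R² + v_R²x²) − D_R)/v_R².
√(D_R² + v_R²x²) = √(0.3221² + 0.2362² × 119²) = 28.11; v_R² = 0.05579.
t = (28.11 − 0.3221)/0.05579 = 498 days.

498 days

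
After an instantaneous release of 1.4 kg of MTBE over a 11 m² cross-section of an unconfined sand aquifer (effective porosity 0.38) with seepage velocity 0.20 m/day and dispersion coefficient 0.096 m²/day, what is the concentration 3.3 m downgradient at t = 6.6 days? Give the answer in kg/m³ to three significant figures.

0.0253 kg/m³

For an instantaneous plane source, C(x,t) = M/(n_e·A·√(4πDt)) · exp(−(x−vt)²/(4Dt)), with n_e·A the pore (flow) area.
Plume center vt = 0.20 × 6.6 = 1.32 m, so the well at 3.3 m is 1.98 m downgradient of the peak.
√(4πDt) = 2.822 m, giving peak height M/(n_e·A·√(4πDt)) = 1.4/(0.38 × 11 × 2.822) = 0.1187 kg/m³.
(x−vt)²/(4Dt) = (1.98)²/(4 × 0.096 × 6.6) = 1.547; exp(−1.547) = 0.2129.
C = 0.1187 × 0.2129 = 0.0253 kg/m³.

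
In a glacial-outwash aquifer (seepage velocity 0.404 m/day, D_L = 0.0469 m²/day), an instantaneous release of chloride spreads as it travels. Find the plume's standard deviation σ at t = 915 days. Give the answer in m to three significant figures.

9.26 m

Dispersive spreading gives a Gaussian with σ² = 2Dt; advection only shifts the center.
σ = √(2 × 0.0469 × 915) = 9.26 m.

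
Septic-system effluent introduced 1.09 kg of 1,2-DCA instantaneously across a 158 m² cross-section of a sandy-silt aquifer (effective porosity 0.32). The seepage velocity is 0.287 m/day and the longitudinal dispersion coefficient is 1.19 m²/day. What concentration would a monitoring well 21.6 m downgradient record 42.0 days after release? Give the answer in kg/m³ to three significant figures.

For an instantaneous plane source, C(x,t) = M/(n_e·A·√(4πDt)) · exp(−(x−vt)²/(4Dt)), with n_e·A the pore (flow) area.
Plume center vt = 0.287 × 42.0 = 12.054 m, so the well at 21.6 m is 9.546 m downgradient of the peak.
√(4πDt) = 25.06 m, giving peak height M/(n_e·A·√(4πDt)) = 1.09/(0.32 × 158 × 25.06) = 0.0008603 kg/m³.
(x−vt)²/(4Dt) = (9.546)²/(4 × 1.19 × 42.0) = 0.4558; exp(−0.4558) = 0.6339.
C = 0.0008603 × 0.6339 = 0.000545 kg/m³.

0.000545 kg/m³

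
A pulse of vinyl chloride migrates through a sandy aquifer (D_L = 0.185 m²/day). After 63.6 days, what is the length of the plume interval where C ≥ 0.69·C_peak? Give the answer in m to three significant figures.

8.36 m

The plume is Gaussian with σ = √(2Dt) = √(2 × 0.185 × 63.6) = 4.851 m.
C/C_peak = exp(−Δx²/(2σ²)) = 0.69 ⇒ Δx = σ·√(−2 ln 0.69) = 4.851 × 0.8615 = 4.179 m.
Width = 2Δx = 8.36 m.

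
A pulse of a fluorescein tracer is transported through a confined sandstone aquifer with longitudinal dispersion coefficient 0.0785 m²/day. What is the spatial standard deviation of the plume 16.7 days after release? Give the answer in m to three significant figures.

Dispersive spreading gives a Gaussian with σ² = 2Dt; advection only shifts the center.
σ = √(2 × 0.0785 × 16.7) = 1.62 m.

1.62 m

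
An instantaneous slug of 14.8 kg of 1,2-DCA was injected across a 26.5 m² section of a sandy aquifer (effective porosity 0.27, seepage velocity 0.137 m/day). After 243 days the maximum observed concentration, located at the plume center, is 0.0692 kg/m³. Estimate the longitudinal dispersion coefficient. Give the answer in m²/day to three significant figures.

At the plume center C_max = M/(n_e·A·√(4πDt)), so D = M²/(4πt·(n_e·A·C_max)²).
n_e·A·C_max = 0.27 × 26.5 × 0.0692 = 0.4951 kg/m.
D = 14.8²/(4π × 243 × 0.4951²) = 0.293 m²/day.

0.293 m²/day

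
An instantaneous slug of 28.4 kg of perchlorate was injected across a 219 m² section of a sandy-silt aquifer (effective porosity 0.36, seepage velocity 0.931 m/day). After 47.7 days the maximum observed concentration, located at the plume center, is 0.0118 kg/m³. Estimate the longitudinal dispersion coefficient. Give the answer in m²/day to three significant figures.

1.55 m²/day

At the plume center C_max = M/(n_e·A·√(4πDt)), so D = M²/(4πt·(n_e·A·C_max)²).
n_e·A·C_max = 0.36 × 219 × 0.0118 = 0.9303 kg/m.
D = 28.4²/(4π × 47.7 × 0.9303²) = 1.55 m²/day.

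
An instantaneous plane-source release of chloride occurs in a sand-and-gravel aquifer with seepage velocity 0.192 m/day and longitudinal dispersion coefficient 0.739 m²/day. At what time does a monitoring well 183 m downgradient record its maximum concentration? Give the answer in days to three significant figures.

933 days

For the 1D instantaneous-source solution, setting ∂C/∂t = 0 at fixed x gives v²t² + 2Dt − x² = 0, so t = (√(D² + v²x²) − D)/v².
√(D² + v²x²) = √(0.739² + 0.192² × 183²) = 35.14; v² = 0.036864.
t = (35.14 − 0.739)/0.036864 = 933 days (vs. the pure-advection estimate x/v = 953 d).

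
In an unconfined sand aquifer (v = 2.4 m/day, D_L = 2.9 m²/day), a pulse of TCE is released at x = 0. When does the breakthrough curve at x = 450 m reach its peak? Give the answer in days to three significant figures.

For the 1D instantaneous-source solution, setting ∂C/∂t = 0 at fixed x gives v²t² + 2Dt − x² = 0, so t = (√(D² + v²x²) − D)/v².
√(D² + v²x²) = √(2.9² + 2.4² × 450²) = 1080; v² = 5.76.
t = (1080 − 2.9)/5.76 = 187 days (vs. the pure-advection estimate x/v = 188 d).

187 days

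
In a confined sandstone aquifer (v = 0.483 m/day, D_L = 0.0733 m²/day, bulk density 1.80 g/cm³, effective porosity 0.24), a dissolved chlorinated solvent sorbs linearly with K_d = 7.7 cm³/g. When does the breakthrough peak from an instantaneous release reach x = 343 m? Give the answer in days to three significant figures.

41700 days

Retardation factor R = 1 + ρ_b·K_d/n = 1 + 1.80 × 7.7/0.24 = 58.75.
Sorption retards both mechanisms: v_R = v/R = 0.008221 m/day, D_R = D/R = 0.001248 m²/day.
Peak time from v_R²t² + 2D_R t − x² = 0: t = (√(D_R² + v_R²x²) − D_R)/v_R².
√(D_R² + v_R²x²) = √(0.001248² + 0.008221² × 343²) = 2.820; v_R² = 6.758e-05.
t = (2.820 − 0.001248)/6.758e-05 = 41700 days.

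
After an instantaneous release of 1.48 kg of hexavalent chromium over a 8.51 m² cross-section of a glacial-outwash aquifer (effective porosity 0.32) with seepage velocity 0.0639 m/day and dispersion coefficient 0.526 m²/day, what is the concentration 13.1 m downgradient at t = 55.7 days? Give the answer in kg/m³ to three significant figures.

0.0130 kg/m³

For an instantaneous plane source, C(x,t) = M/(n_e·A·√(4πDt)) · exp(−(x−vt)²/(4Dt)), with n_e·A the pore (flow) area.
Plume center vt = 0.0639 × 55.7 = 3.55923 m, so the well at 13.1 m is 9.54077 m downgradient of the peak.
√(4πDt) = 19.19 m, giving peak height M/(n_e·A·√(4πDt)) = 1.48/(0.32 × 8.51 × 19.19) = 0.02832 kg/m³.
(x−vt)²/(4Dt) = (9.54077)²/(4 × 0.526 × 55.7) = 0.7767; exp(−0.7767) = 0.4599.
C = 0.02832 × 0.4599 = 0.0130 kg/m³.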